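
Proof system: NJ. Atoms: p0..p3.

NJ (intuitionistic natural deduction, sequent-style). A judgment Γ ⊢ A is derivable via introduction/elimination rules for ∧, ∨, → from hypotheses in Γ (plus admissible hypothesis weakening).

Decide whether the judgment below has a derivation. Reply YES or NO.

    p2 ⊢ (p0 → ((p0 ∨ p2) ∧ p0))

Derivation (root first):
[→I] p2 ⊢ (p0 → ((p0 ∨ p2) ∧ p0))
  [∧I] p2, p0 ⊢ ((p0 ∨ p2) ∧ p0)
    [∨I₂] p2 ⊢ (p0 ∨ p2)
      [Ax] p2 ⊢ p2
    [Ax] p0 ⊢ p0

Result: YES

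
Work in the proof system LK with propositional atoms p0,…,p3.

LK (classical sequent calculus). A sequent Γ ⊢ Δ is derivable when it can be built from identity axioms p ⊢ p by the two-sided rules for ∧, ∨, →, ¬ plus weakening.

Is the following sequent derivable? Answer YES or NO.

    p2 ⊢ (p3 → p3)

Derivation trace:
[→R] p2 ⊢ (p3 → p3)
  [WL] p3, p2 ⊢ p3
    [Ax] p3 ⊢ p3

Result: YES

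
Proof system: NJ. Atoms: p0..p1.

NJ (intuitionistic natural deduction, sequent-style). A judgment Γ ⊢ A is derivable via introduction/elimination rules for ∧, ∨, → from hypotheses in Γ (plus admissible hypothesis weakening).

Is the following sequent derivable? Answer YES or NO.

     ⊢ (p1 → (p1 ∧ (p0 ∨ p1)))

Proof tree:
[→I]  ⊢ (p1 → (p1 ∧ (p0 ∨ p1)))
  [∧I] p1 ⊢ (p1 ∧ (p0 ∨ p1))
    [Ax] p1 ⊢ p1
    [∨I₂] p1 ⊢ (p0 ∨ p1)
      [Ax] p1 ⊢ p1

Result: YES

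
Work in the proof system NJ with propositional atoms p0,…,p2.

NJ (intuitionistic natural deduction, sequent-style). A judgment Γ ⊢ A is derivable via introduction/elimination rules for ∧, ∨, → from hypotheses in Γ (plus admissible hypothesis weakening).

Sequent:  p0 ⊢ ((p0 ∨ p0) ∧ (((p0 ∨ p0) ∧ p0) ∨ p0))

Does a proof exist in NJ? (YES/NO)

Derivation (root first):
[∧I] p0 ⊢ ((p0 ∨ p0) ∧ (((p0 ∨ p0) ∧ p0) ∨ p0))
  [∨I₂] p0 ⊢ (p0 ∨ p0)
    [Ax] p0 ⊢ p0
  [∨I₁] p0 ⊢ (((p0 ∨ p0) ∧ p0) ∨ p0)
    [∧I] p0 ⊢ ((p0 ∨ p0) ∧ p0)
      [∨I₂] p0 ⊢ (p0 ∨ p0)
        [Ax] p0 ⊢ p0
      [Ax] p0 ⊢ p0

Result: YES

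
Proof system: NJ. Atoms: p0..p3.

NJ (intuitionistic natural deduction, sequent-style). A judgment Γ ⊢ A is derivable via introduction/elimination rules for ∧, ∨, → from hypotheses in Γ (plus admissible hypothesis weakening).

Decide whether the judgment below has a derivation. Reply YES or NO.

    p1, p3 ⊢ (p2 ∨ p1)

Proof tree:
[∨I₂] p1, p3 ⊢ (p2 ∨ p1)
  [Wk] p1, p3 ⊢ p1
    [Ax] p1 ⊢ p1

Result: YES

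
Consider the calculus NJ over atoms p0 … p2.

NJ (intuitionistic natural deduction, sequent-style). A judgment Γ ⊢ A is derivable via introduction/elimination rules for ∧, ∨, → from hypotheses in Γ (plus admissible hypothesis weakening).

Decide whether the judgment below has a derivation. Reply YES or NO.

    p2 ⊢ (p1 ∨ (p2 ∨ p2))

Derivation trace:
[∨I₂] p2 ⊢ (p1 ∨ (p2 ∨ p2))
  [∨I₁] p2 ⊢ (p2 ∨ p2)
    [Ax] p2 ⊢ p2

Result: YES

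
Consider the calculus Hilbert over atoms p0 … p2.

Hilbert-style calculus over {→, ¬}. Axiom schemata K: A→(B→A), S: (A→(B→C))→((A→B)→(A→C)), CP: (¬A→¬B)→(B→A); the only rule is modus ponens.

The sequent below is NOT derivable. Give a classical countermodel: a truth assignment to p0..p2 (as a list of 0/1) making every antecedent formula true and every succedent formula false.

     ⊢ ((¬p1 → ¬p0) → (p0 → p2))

Truth-table refutation:
  v=000: Γ:[] Δ:[((¬p1 → ¬p0) → (p0 → p2))=T] refutes=False
  v=001: Γ:[] Δ:[((¬p1 → ¬p0) → (p0 → p2))=T] refutes=False
  v=010: Γ:[] Δ:[((¬p1 → ¬p0) → (p0 → p2))=T] refutes=False
  v=011: Γ:[] Δ:[((¬p1 → ¬p0) → (p0 → p2))=T] refutes=False
  v=100: Γ:[] Δ:[((¬p1 → ¬p0) → (p0 → p2))=T] refutes=False
  v=101: Γ:[] Δ:[((¬p1 → ¬p0) → (p0 → p2))=T] refutes=False
  v=110: Γ:[] Δ:[((¬p1 → ¬p0) → (p0 → p2))=F] refutes=True  ← countermodel

Result: [1, 1, 0]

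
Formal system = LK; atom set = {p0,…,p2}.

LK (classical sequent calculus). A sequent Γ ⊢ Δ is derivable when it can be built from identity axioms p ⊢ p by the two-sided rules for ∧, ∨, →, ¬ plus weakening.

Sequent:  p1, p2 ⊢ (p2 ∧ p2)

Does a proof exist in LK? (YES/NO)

Derivation trace:
[∧R] p1, p2 ⊢ (p2 ∧ p2)
  [WL] p2, p1 ⊢ p2
    [Ax] p2 ⊢ p2
  [WL] p2, p1 ⊢ p2
    [Ax] p2 ⊢ p2

Result: YES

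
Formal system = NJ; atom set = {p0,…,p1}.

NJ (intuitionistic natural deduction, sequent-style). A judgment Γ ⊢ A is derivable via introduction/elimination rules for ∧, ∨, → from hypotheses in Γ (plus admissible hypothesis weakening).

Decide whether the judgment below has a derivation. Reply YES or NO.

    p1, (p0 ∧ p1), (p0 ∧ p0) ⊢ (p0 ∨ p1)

Proof tree:
[Wk] p1, (p0 ∧ p1), (p0 ∧ p0) ⊢ (p0 ∨ p1)
  [Wk] p1, (p0 ∧ p1) ⊢ (p0 ∨ p1)
    [∨I₂] p1 ⊢ (p0 ∨ p1)
      [Ax] p1 ⊢ p1

Result: YES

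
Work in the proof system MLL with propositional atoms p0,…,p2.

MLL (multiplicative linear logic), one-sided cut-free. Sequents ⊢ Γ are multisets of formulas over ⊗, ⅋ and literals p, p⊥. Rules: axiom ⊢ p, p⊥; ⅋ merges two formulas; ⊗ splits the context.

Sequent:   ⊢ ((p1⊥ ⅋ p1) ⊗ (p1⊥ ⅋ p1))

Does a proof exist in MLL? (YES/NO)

Derivation trace:
[⊗]  ⊢ ((p1⊥ ⅋ p1) ⊗ (p1⊥ ⅋ p1))
  [⅋]  ⊢ (p1⊥ ⅋ p1)
    [Ax]  ⊢ p1, p1⊥
  [⅋]  ⊢ (p1⊥ ⅋ p1)
    [Ax]  ⊢ p1, p1⊥

Result: YES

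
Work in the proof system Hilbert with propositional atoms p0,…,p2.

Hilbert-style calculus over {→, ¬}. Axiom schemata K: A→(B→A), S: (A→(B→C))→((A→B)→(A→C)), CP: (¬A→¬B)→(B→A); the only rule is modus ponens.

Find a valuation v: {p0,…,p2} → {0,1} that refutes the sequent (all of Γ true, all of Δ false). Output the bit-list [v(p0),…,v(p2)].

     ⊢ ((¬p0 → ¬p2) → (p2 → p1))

Truth-table refutation:
  v=000: Γ:[] Δ:[((¬p0 → ¬p2) → (p2 → p1))=T] refutes=False
  v=001: Γ:[] Δ:[((¬p0 → ¬p2) → (p2 → p1))=T] refutes=False
  v=010: Γ:[] Δ:[((¬p0 → ¬p2) → (p2 → p1))=T] refutes=False
  v=011: Γ:[] Δ:[((¬p0 → ¬p2) → (p2 → p1))=T] refutes=False
  v=100: Γ:[] Δ:[((¬p0 → ¬p2) → (p2 → p1))=T] refutes=False
  v=101: Γ:[] Δ:[((¬p0 → ¬p2) → (p2 → p1))=F] refutes=True  ← countermodel

Result: [1, 0, 1]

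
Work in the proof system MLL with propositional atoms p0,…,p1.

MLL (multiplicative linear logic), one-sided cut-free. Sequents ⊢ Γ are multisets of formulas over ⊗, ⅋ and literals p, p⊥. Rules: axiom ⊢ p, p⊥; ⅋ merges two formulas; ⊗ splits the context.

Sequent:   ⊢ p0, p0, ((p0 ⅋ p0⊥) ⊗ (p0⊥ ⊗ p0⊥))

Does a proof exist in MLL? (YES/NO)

Derivation trace:
[⊗]  ⊢ p0, p0, ((p0 ⅋ p0⊥) ⊗ (p0⊥ ⊗ p0⊥))
  [⅋]  ⊢ (p0 ⅋ p0⊥)
    [Ax]  ⊢ p0, p0⊥
  [⊗]  ⊢ p0, p0, (p0⊥ ⊗ p0⊥)
    [Ax]  ⊢ p0, p0⊥
    [Ax]  ⊢ p0, p0⊥

Result: YES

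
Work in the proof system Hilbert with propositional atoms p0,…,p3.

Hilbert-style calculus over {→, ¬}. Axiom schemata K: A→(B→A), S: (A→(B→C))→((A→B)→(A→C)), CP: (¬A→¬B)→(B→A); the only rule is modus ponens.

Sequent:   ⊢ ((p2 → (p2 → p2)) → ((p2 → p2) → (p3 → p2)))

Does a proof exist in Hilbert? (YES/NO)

Enumerate valuations to refute Γ ⊢ Δ:
  v=0000: Γ:[] Δ:[((p2 → (p2 → p2)) → ((p2 → p2) → (p3 → p2)))=T] refutes=False
  v=0001: Γ:[] Δ:[((p2 → (p2 → p2)) → ((p2 → p2) → (p3 → p2)))=F] refutes=True  ← countermodel

Result: NO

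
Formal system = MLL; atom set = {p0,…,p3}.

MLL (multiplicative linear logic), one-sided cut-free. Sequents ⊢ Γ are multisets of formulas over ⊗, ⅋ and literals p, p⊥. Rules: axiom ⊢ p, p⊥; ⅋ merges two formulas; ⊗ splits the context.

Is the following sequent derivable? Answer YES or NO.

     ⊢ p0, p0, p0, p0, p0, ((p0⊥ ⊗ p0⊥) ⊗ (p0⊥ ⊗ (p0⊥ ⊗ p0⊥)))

Derivation trace:
[⊗]  ⊢ p0, p0, p0, p0, p0, ((p0⊥ ⊗ p0⊥) ⊗ (p0⊥ ⊗ (p0⊥ ⊗ p0⊥)))
  [⊗]  ⊢ p0, p0, (p0⊥ ⊗ p0⊥)
    [Ax]  ⊢ p0, p0⊥
    [Ax]  ⊢ p0, p0⊥
  [⊗]  ⊢ p0, p0, p0, (p0⊥ ⊗ (p0⊥ ⊗ p0⊥))
    [Ax]  ⊢ p0, p0⊥
    [⊗]  ⊢ p0, p0, (p0⊥ ⊗ p0⊥)
      [Ax]  ⊢ p0, p0⊥
      [Ax]  ⊢ p0, p0⊥

Result: YES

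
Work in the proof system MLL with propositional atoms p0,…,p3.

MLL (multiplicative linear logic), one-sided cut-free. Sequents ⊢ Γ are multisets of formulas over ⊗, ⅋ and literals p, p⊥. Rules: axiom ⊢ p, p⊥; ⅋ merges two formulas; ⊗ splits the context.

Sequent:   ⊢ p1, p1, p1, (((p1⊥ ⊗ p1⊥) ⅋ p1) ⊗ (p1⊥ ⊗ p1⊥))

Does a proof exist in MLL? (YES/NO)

Derivation trace:
[⊗]  ⊢ p1, p1, p1, (((p1⊥ ⊗ p1⊥) ⅋ p1) ⊗ (p1⊥ ⊗ p1⊥))
  [⅋]  ⊢ p1, ((p1⊥ ⊗ p1⊥) ⅋ p1)
    [⊗]  ⊢ p1, p1, (p1⊥ ⊗ p1⊥)
      [Ax]  ⊢ p1, p1⊥
      [Ax]  ⊢ p1, p1⊥
  [⊗]  ⊢ p1, p1, (p1⊥ ⊗ p1⊥)
    [Ax]  ⊢ p1, p1⊥
    [Ax]  ⊢ p1, p1⊥

Result: YES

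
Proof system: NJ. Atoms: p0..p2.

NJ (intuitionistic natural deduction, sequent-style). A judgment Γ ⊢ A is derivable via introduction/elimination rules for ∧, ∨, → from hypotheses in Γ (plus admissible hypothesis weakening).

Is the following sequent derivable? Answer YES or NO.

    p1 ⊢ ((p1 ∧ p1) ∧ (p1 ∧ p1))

Derivation trace:
[∧I] p1 ⊢ ((p1 ∧ p1) ∧ (p1 ∧ p1))
  [∧I] p1 ⊢ (p1 ∧ p1)
    [Ax] p1 ⊢ p1
    [Ax] p1 ⊢ p1
  [∧I] p1 ⊢ (p1 ∧ p1)
    [Ax] p1 ⊢ p1
    [Ax] p1 ⊢ p1

Result: YES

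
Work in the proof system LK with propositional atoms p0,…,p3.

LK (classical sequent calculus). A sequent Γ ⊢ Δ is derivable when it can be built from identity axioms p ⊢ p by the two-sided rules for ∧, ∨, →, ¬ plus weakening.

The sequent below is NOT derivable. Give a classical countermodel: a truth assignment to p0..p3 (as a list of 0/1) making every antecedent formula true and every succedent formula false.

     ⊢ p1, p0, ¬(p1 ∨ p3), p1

Enumerate valuations to refute Γ ⊢ Δ:
  v=0000: Γ:[] Δ:[p1=F, p0=F, ¬(p1 ∨ p3)=T, p1=F] refutes=False
  v=0001: Γ:[] Δ:[p1=F, p0=F, ¬(p1 ∨ p3)=F, p1=F] refutes=True  ← countermodel

Result: [0, 0, 0, 1]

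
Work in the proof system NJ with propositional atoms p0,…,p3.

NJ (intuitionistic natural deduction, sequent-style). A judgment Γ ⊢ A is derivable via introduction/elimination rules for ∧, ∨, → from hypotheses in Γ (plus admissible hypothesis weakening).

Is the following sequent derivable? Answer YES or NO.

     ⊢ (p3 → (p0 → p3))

Derivation (root first):
[→I]  ⊢ (p3 → (p0 → p3))
  [→I] p3 ⊢ (p0 → p3)
    [Wk] p3, p0 ⊢ p3
      [Ax] p3 ⊢ p3

Result: YES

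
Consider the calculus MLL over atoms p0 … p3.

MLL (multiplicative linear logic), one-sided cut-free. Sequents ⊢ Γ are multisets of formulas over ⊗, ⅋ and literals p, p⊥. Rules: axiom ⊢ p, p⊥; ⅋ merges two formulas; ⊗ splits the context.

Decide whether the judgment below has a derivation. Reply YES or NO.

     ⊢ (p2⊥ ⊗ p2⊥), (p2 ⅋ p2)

Derivation trace:
[⅋]  ⊢ (p2⊥ ⊗ p2⊥), (p2 ⅋ p2)
  [⊗]  ⊢ p2, p2, (p2⊥ ⊗ p2⊥)
    [Ax]  ⊢ p2, p2⊥
    [Ax]  ⊢ p2, p2⊥

Result: YES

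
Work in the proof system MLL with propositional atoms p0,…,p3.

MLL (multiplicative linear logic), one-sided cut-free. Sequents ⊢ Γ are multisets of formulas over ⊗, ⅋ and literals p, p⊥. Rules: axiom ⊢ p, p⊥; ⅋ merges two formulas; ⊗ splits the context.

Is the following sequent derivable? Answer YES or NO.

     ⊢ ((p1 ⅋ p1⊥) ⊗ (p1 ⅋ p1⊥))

Proof tree:
[⊗]  ⊢ ((p1 ⅋ p1⊥) ⊗ (p1 ⅋ p1⊥))
  [⅋]  ⊢ (p1 ⅋ p1⊥)
    [Ax]  ⊢ p1, p1⊥
  [⅋]  ⊢ (p1 ⅋ p1⊥)
    [Ax]  ⊢ p1, p1⊥

Result: YES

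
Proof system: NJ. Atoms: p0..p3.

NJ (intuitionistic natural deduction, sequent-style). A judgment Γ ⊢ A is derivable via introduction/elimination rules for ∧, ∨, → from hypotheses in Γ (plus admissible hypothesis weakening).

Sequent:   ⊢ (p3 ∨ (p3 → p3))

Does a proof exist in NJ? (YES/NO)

Derivation trace:
[∨I₂]  ⊢ (p3 ∨ (p3 → p3))
  [→I]  ⊢ (p3 → p3)
    [Ax] p3 ⊢ p3

Result: YES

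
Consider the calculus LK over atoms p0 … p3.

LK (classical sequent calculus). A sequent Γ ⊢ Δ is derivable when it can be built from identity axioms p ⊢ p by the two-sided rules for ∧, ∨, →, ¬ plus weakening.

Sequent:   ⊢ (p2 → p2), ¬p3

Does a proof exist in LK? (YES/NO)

Derivation trace:
[¬R]  ⊢ (p2 → p2), ¬p3
  [WL] p3 ⊢ (p2 → p2)
    [→R]  ⊢ (p2 → p2)
      [Ax] p2 ⊢ p2

Result: YES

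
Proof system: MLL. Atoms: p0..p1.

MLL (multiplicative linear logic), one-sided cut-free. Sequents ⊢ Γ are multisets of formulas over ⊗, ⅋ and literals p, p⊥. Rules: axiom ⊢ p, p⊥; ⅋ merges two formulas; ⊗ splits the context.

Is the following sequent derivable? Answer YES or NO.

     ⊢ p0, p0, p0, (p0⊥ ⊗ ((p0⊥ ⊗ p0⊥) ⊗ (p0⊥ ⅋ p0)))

Proof tree:
[⊗]  ⊢ p0, p0, p0, (p0⊥ ⊗ ((p0⊥ ⊗ p0⊥) ⊗ (p0⊥ ⅋ p0)))
  [Ax]  ⊢ p0, p0⊥
  [⊗]  ⊢ p0, p0, ((p0⊥ ⊗ p0⊥) ⊗ (p0⊥ ⅋ p0))
    [⊗]  ⊢ p0, p0, (p0⊥ ⊗ p0⊥)
      [Ax]  ⊢ p0, p0⊥
      [Ax]  ⊢ p0, p0⊥
    [⅋]  ⊢ (p0⊥ ⅋ p0)
      [Ax]  ⊢ p0, p0⊥

Result: YES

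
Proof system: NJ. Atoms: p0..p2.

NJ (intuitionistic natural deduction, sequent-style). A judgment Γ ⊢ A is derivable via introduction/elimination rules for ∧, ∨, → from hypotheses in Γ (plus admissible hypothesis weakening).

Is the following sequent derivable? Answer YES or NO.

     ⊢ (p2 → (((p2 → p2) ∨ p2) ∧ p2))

Derivation (root first):
[→I]  ⊢ (p2 → (((p2 → p2) ∨ p2) ∧ p2))
  [∧I] p2 ⊢ (((p2 → p2) ∨ p2) ∧ p2)
    [∨I₁]  ⊢ ((p2 → p2) ∨ p2)
      [→I]  ⊢ (p2 → p2)
        [Ax] p2 ⊢ p2
    [Ax] p2 ⊢ p2

Result: YES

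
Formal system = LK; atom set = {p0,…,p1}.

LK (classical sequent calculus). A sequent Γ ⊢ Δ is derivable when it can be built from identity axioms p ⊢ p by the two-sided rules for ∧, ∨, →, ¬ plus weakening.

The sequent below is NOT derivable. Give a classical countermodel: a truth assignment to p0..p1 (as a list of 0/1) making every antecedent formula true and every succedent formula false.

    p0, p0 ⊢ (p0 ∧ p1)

Search for a countermodel by truth-table:
  v=00: Γ:[p0=F, p0=F] Δ:[(p0 ∧ p1)=F] refutes=False
  v=01: Γ:[p0=F, p0=F] Δ:[(p0 ∧ p1)=F] refutes=False
  v=10: Γ:[p0=T, p0=T] Δ:[(p0 ∧ p1)=F] refutes=True  ← countermodel

Result: [1, 0]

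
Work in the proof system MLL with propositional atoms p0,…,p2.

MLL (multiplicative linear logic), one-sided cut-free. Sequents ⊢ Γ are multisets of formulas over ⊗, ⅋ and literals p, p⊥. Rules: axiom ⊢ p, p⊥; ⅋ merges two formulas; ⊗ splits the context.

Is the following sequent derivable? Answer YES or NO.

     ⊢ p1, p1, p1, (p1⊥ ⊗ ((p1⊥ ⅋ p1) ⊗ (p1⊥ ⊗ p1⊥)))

Proof tree:
[⊗]  ⊢ p1, p1, p1, (p1⊥ ⊗ ((p1⊥ ⅋ p1) ⊗ (p1⊥ ⊗ p1⊥)))
  [Ax]  ⊢ p1, p1⊥
  [⊗]  ⊢ p1, p1, ((p1⊥ ⅋ p1) ⊗ (p1⊥ ⊗ p1⊥))
    [⅋]  ⊢ (p1⊥ ⅋ p1)
      [Ax]  ⊢ p1, p1⊥
    [⊗]  ⊢ p1, p1, (p1⊥ ⊗ p1⊥)
      [Ax]  ⊢ p1, p1⊥
      [Ax]  ⊢ p1, p1⊥

Result: YES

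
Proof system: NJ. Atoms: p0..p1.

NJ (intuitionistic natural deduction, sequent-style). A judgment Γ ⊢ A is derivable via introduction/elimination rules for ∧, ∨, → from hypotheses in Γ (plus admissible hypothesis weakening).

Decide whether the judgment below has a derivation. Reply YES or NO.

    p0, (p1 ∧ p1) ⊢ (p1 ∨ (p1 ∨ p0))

Proof tree:
[∨I₂] p0, (p1 ∧ p1) ⊢ (p1 ∨ (p1 ∨ p0))
  [∨I₂] p0, (p1 ∧ p1) ⊢ (p1 ∨ p0)
    [Wk] p0, (p1 ∧ p1) ⊢ p0
      [Ax] p0 ⊢ p0

Result: YES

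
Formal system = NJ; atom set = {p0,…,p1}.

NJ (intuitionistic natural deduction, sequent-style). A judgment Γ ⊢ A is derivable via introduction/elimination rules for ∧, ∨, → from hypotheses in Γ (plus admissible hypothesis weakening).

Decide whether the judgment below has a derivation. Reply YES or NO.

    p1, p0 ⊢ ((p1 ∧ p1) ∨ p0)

Derivation trace:
[∨I₁] p1, p0 ⊢ ((p1 ∧ p1) ∨ p0)
  [∧I] p1, p0 ⊢ (p1 ∧ p1)
    [Ax] p1 ⊢ p1
    [Wk] p1, p1, p0 ⊢ p1
      [Wk] p1, p1 ⊢ p1
        [Ax] p1 ⊢ p1

Result: YES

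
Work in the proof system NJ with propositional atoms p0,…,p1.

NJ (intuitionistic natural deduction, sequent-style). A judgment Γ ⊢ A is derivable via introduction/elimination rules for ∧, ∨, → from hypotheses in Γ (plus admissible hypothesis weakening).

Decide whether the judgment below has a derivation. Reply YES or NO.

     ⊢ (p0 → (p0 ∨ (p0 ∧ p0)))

Derivation (root first):
[→I]  ⊢ (p0 → (p0 ∨ (p0 ∧ p0)))
  [∨I₂] p0 ⊢ (p0 ∨ (p0 ∧ p0))
    [∧I] p0 ⊢ (p0 ∧ p0)
      [Ax] p0 ⊢ p0
      [Ax] p0 ⊢ p0

Result: YES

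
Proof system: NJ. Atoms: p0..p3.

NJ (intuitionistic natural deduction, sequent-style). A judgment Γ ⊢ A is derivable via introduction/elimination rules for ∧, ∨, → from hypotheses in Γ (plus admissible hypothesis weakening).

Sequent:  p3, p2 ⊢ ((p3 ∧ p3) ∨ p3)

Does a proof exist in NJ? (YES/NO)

Derivation trace:
[Wk] p3, p2 ⊢ ((p3 ∧ p3) ∨ p3)
  [∨I₁] p3 ⊢ ((p3 ∧ p3) ∨ p3)
    [∧I] p3 ⊢ (p3 ∧ p3)
      [Ax] p3 ⊢ p3
      [Ax] p3 ⊢ p3

Result: YES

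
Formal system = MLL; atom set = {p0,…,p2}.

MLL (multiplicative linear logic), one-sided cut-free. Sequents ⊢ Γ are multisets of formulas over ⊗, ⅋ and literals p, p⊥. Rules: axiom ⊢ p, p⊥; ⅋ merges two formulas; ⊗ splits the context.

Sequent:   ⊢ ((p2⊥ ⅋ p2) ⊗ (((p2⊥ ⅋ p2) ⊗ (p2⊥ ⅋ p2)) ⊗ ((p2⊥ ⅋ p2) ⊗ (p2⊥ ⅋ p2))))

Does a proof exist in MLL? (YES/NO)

Derivation (root first):
[⊗]  ⊢ ((p2⊥ ⅋ p2) ⊗ (((p2⊥ ⅋ p2) ⊗ (p2⊥ ⅋ p2)) ⊗ ((p2⊥ ⅋ p2) ⊗ (p2⊥ ⅋ p2))))
  [⅋]  ⊢ (p2⊥ ⅋ p2)
    [Ax]  ⊢ p2, p2⊥
  [⊗]  ⊢ (((p2⊥ ⅋ p2) ⊗ (p2⊥ ⅋ p2)) ⊗ ((p2⊥ ⅋ p2) ⊗ (p2⊥ ⅋ p2)))
    [⊗]  ⊢ ((p2⊥ ⅋ p2) ⊗ (p2⊥ ⅋ p2))
      [⅋]  ⊢ (p2⊥ ⅋ p2)
        [Ax]  ⊢ p2, p2⊥
      [⅋]  ⊢ (p2⊥ ⅋ p2)
        [Ax]  ⊢ p2, p2⊥
    [⊗]  ⊢ ((p2⊥ ⅋ p2) ⊗ (p2⊥ ⅋ p2))
      [⅋]  ⊢ (p2⊥ ⅋ p2)
        [Ax]  ⊢ p2, p2⊥
      [⅋]  ⊢ (p2⊥ ⅋ p2)
        [Ax]  ⊢ p2, p2⊥

Result: YES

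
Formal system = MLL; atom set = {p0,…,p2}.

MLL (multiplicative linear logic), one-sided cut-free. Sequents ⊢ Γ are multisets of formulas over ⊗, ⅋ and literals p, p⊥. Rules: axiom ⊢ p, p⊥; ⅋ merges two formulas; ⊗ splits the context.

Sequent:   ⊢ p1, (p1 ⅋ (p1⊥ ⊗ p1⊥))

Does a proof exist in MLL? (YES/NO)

Proof tree:
[⅋]  ⊢ p1, (p1 ⅋ (p1⊥ ⊗ p1⊥))
  [⊗]  ⊢ p1, p1, (p1⊥ ⊗ p1⊥)
    [Ax]  ⊢ p1, p1⊥
    [Ax]  ⊢ p1, p1⊥

Result: YES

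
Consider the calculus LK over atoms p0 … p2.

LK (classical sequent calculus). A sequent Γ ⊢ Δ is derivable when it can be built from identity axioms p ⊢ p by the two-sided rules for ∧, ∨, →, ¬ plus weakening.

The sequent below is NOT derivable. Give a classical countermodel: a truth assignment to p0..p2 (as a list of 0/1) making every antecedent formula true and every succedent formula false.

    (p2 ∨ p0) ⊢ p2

Truth-table refutation:
  v=000: Γ:[(p2 ∨ p0)=F] Δ:[p2=F] refutes=False
  v=001: Γ:[(p2 ∨ p0)=T] Δ:[p2=T] refutes=False
  v=010: Γ:[(p2 ∨ p0)=F] Δ:[p2=F] refutes=False
  v=011: Γ:[(p2 ∨ p0)=T] Δ:[p2=T] refutes=False
  v=100: Γ:[(p2 ∨ p0)=T] Δ:[p2=F] refutes=True  ← countermodel

Result: [1, 0, 0]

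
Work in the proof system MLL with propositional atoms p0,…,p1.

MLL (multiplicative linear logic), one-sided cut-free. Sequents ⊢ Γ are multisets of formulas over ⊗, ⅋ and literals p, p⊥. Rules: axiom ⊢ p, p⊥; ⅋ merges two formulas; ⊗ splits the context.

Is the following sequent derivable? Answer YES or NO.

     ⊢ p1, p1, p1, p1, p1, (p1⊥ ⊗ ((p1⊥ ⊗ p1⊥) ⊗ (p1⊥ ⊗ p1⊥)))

Derivation trace:
[⊗]  ⊢ p1, p1, p1, p1, p1, (p1⊥ ⊗ ((p1⊥ ⊗ p1⊥) ⊗ (p1⊥ ⊗ p1⊥)))
  [Ax]  ⊢ p1, p1⊥
  [⊗]  ⊢ p1, p1, p1, p1, ((p1⊥ ⊗ p1⊥) ⊗ (p1⊥ ⊗ p1⊥))
    [⊗]  ⊢ p1, p1, (p1⊥ ⊗ p1⊥)
      [Ax]  ⊢ p1, p1⊥
      [Ax]  ⊢ p1, p1⊥
    [⊗]  ⊢ p1, p1, (p1⊥ ⊗ p1⊥)
      [Ax]  ⊢ p1, p1⊥
      [Ax]  ⊢ p1, p1⊥

Result: YES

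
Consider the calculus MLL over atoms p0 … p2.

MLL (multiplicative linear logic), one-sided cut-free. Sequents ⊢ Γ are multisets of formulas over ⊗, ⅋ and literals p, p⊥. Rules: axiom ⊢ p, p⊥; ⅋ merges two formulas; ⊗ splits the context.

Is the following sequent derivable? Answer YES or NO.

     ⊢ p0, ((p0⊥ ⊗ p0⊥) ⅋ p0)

Derivation (root first):
[⅋]  ⊢ p0, ((p0⊥ ⊗ p0⊥) ⅋ p0)
  [⊗]  ⊢ p0, p0, (p0⊥ ⊗ p0⊥)
    [Ax]  ⊢ p0, p0⊥
    [Ax]  ⊢ p0, p0⊥

Result: YES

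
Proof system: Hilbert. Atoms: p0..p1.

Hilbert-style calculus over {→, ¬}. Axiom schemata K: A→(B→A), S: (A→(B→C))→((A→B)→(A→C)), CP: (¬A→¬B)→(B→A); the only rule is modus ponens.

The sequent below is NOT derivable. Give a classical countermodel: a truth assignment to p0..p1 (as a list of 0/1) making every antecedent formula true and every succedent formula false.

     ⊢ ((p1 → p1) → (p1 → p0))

Search for a countermodel by truth-table:
  v=00: Γ:[] Δ:[((p1 → p1) → (p1 → p0))=T] refutes=False
  v=01: Γ:[] Δ:[((p1 → p1) → (p1 → p0))=F] refutes=True  ← countermodel

Result: [0, 1]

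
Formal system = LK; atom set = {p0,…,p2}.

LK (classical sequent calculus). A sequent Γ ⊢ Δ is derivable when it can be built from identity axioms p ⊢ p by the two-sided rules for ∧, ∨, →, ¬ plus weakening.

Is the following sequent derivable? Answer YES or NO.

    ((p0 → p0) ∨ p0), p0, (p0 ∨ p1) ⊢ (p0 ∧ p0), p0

Proof tree:
[∨L] ((p0 → p0) ∨ p0), p0, (p0 ∨ p1) ⊢ (p0 ∧ p0), p0
  [∧R] ((p0 → p0) ∨ p0), p0 ⊢ (p0 ∧ p0)
    [∨L] p0, ((p0 → p0) ∨ p0) ⊢ p0
      [→L] p0, (p0 → p0) ⊢ p0
        [Ax] p0 ⊢ p0
        [Ax] p0 ⊢ p0
      [Ax] p0 ⊢ p0
    [∨L] p0, ((p0 → p0) ∨ p0) ⊢ p0
      [→L] p0, (p0 → p0) ⊢ p0
        [Ax] p0 ⊢ p0
        [Ax] p0 ⊢ p0
      [Ax] p0 ⊢ p0
  [WL] p0, p1 ⊢ p0
    [Ax] p0 ⊢ p0

Result: YES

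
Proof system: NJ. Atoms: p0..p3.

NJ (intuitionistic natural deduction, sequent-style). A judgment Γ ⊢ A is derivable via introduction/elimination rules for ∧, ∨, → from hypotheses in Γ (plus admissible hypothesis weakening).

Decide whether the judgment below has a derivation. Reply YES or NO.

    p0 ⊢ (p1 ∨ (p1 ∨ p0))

Derivation trace:
[∨I₂] p0 ⊢ (p1 ∨ (p1 ∨ p0))
  [∨I₂] p0 ⊢ (p1 ∨ p0)
    [Ax] p0 ⊢ p0

Result: YES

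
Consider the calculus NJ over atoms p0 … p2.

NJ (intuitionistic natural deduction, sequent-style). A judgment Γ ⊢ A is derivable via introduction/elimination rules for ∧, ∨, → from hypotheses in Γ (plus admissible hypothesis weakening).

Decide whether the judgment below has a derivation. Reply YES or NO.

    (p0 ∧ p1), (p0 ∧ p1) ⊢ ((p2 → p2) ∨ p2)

Derivation (root first):
[∨I₁] (p0 ∧ p1), (p0 ∧ p1) ⊢ ((p2 → p2) ∨ p2)
  [Wk] (p0 ∧ p1), (p0 ∧ p1) ⊢ (p2 → p2)
    [Wk] (p0 ∧ p1) ⊢ (p2 → p2)
      [→I]  ⊢ (p2 → p2)
        [Ax] p2 ⊢ p2

Result: YES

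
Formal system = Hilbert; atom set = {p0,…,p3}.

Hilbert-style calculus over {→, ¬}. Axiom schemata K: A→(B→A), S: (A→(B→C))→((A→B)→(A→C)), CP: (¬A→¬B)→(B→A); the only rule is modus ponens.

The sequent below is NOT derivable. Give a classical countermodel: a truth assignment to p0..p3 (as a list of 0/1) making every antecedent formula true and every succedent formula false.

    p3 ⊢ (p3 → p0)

Truth-table refutation:
  v=0000: Γ:[p3=F] Δ:[(p3 → p0)=T] refutes=False
  v=0001: Γ:[p3=T] Δ:[(p3 → p0)=F] refutes=True  ← countermodel

Result: [0, 0, 0, 1]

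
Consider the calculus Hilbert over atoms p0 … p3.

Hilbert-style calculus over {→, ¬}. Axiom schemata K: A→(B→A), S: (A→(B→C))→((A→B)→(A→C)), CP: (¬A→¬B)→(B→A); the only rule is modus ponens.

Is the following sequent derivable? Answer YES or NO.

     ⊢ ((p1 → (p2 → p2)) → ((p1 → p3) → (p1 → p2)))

Truth-table refutation:
  v=0000: Γ:[] Δ:[((p1 → (p2 → p2)) → ((p1 → p3) → (p1 → p2)))=T] refutes=False
  v=0001: Γ:[] Δ:[((p1 → (p2 → p2)) → ((p1 → p3) → (p1 → p2)))=T] refutes=False
  v=0010: Γ:[] Δ:[((p1 → (p2 → p2)) → ((p1 → p3) → (p1 → p2)))=T] refutes=False
  v=0011: Γ:[] Δ:[((p1 → (p2 → p2)) → ((p1 → p3) → (p1 → p2)))=T] refutes=False
  v=0100: Γ:[] Δ:[((p1 → (p2 → p2)) → ((p1 → p3) → (p1 → p2)))=T] refutes=False
  v=0101: Γ:[] Δ:[((p1 → (p2 → p2)) → ((p1 → p3) → (p1 → p2)))=F] refutes=True  ← countermodel

Result: NO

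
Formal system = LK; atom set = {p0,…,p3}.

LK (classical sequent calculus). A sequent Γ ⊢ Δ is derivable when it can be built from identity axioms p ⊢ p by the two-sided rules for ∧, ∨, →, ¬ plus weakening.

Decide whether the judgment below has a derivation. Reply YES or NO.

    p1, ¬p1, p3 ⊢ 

Derivation (root first):
[WL] p1, ¬p1, p3 ⊢ 
  [¬L] p1, ¬p1 ⊢ 
    [Ax] p1 ⊢ p1

Result: YES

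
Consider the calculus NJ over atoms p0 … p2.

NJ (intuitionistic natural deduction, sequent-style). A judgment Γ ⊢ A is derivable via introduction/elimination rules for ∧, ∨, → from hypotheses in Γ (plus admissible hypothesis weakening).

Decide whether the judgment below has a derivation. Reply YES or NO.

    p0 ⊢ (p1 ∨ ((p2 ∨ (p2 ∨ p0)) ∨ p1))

Derivation (root first):
[∨I₂] p0 ⊢ (p1 ∨ ((p2 ∨ (p2 ∨ p0)) ∨ p1))
  [∨I₁] p0 ⊢ ((p2 ∨ (p2 ∨ p0)) ∨ p1)
    [∨I₂] p0 ⊢ (p2 ∨ (p2 ∨ p0))
      [∨I₂] p0 ⊢ (p2 ∨ p0)
        [Ax] p0 ⊢ p0

Result: YES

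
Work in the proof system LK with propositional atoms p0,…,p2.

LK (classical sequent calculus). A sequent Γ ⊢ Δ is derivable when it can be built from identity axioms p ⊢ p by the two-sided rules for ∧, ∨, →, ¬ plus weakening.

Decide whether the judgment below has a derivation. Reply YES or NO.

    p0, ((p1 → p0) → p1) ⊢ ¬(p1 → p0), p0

Derivation (root first):
[→L] p0, ((p1 → p0) → p1) ⊢ ¬(p1 → p0), p0
  [→R] p0 ⊢ (p1 → p0)
    [WL] p0, p1 ⊢ p0
      [Ax] p0 ⊢ p0
  [¬R] p1 ⊢ p0, ¬(p1 → p0)
    [→L] p1, (p1 → p0) ⊢ p0
      [Ax] p1 ⊢ p1
      [Ax] p0 ⊢ p0

Result: YES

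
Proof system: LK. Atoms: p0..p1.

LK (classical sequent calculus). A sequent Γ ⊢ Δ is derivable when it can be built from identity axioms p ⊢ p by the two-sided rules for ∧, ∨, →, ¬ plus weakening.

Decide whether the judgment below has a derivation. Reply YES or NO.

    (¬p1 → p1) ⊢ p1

Derivation trace:
[→L] (¬p1 → p1) ⊢ p1
  [¬R]  ⊢ p1, ¬p1
    [Ax] p1 ⊢ p1
  [Ax] p1 ⊢ p1

Result: YES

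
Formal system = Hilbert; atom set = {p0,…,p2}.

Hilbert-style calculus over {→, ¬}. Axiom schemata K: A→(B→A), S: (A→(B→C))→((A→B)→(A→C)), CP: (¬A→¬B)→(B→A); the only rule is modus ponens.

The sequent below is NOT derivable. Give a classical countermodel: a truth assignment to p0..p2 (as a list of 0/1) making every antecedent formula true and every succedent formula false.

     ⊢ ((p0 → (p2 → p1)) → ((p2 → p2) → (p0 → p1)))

Truth-table refutation:
  v=000: Γ:[] Δ:[((p0 → (p2 → p1)) → ((p2 → p2) → (p0 → p1)))=T] refutes=False
  v=001: Γ:[] Δ:[((p0 → (p2 → p1)) → ((p2 → p2) → (p0 → p1)))=T] refutes=False
  v=010: Γ:[] Δ:[((p0 → (p2 → p1)) → ((p2 → p2) → (p0 → p1)))=T] refutes=False
  v=011: Γ:[] Δ:[((p0 → (p2 → p1)) → ((p2 → p2) → (p0 → p1)))=T] refutes=False
  v=100: Γ:[] Δ:[((p0 → (p2 → p1)) → ((p2 → p2) → (p0 → p1)))=F] refutes=True  ← countermodel

Result: [1, 0, 0]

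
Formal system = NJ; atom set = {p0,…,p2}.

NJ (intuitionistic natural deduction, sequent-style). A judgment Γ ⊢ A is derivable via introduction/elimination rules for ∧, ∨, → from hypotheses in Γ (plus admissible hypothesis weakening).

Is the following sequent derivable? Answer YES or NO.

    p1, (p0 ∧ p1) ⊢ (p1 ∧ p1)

Derivation (root first):
[∧I] p1, (p0 ∧ p1) ⊢ (p1 ∧ p1)
  [Ax] p1 ⊢ p1
  [Wk] p1, (p0 ∧ p1) ⊢ p1
    [Ax] p1 ⊢ p1

Result: YES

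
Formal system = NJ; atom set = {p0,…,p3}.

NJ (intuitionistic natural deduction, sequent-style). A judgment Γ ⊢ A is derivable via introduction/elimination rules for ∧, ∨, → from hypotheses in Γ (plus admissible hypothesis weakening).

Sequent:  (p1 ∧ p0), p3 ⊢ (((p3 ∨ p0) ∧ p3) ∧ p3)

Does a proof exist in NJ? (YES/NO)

Derivation (root first):
[∧I] (p1 ∧ p0), p3 ⊢ (((p3 ∨ p0) ∧ p3) ∧ p3)
  [∧I] p3 ⊢ ((p3 ∨ p0) ∧ p3)
    [∨I₁] p3 ⊢ (p3 ∨ p0)
      [Ax] p3 ⊢ p3
    [Ax] p3 ⊢ p3
  [Wk] p3, (p1 ∧ p0) ⊢ p3
    [Ax] p3 ⊢ p3

Result: YES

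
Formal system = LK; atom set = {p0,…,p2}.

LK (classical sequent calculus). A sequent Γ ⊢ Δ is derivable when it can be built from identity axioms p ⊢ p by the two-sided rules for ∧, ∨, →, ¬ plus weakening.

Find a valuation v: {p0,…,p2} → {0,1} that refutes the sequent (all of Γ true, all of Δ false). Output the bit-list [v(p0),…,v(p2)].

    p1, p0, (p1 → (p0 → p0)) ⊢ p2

Truth-table refutation:
  v=000: Γ:[p1=F, p0=F, (p1 → (p0 → p0))=T] Δ:[p2=F] refutes=False
  v=001: Γ:[p1=F, p0=F, (p1 → (p0 → p0))=T] Δ:[p2=T] refutes=False
  v=010: Γ:[p1=T, p0=F, (p1 → (p0 → p0))=T] Δ:[p2=F] refutes=False
  v=011: Γ:[p1=T, p0=F, (p1 → (p0 → p0))=T] Δ:[p2=T] refutes=False
  v=100: Γ:[p1=F, p0=T, (p1 → (p0 → p0))=T] Δ:[p2=F] refutes=False
  v=101: Γ:[p1=F, p0=T, (p1 → (p0 → p0))=T] Δ:[p2=T] refutes=False
  v=110: Γ:[p1=T, p0=T, (p1 → (p0 → p0))=T] Δ:[p2=F] refutes=True  ← countermodel

Result: [1, 1, 0]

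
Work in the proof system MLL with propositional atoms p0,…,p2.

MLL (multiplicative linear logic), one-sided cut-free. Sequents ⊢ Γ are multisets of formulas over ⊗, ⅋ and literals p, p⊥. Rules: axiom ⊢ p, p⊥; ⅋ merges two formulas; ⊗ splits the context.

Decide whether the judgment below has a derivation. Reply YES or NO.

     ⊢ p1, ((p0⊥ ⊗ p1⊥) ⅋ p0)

Derivation (root first):
[⅋]  ⊢ p1, ((p0⊥ ⊗ p1⊥) ⅋ p0)
  [⊗]  ⊢ p0, p1, (p0⊥ ⊗ p1⊥)
    [Ax]  ⊢ p0, p0⊥
    [Ax]  ⊢ p1, p1⊥

Result: YES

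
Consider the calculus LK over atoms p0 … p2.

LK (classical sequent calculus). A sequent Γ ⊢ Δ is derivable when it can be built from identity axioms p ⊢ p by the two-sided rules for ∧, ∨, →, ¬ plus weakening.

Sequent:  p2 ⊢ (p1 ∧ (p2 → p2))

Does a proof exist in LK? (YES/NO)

Search for a countermodel by truth-table:
  v=000: Γ:[p2=F] Δ:[(p1 ∧ (p2 → p2))=F] refutes=False
  v=001: Γ:[p2=T] Δ:[(p1 ∧ (p2 → p2))=F] refutes=True  ← countermodel

Result: NO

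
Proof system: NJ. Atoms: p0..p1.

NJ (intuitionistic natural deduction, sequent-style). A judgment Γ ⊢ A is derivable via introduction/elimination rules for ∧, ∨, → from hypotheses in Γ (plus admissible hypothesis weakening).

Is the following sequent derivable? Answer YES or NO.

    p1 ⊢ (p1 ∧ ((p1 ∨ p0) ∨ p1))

Derivation (root first):
[∧I] p1 ⊢ (p1 ∧ ((p1 ∨ p0) ∨ p1))
  [Ax] p1 ⊢ p1
  [∨I₁] p1 ⊢ ((p1 ∨ p0) ∨ p1)
    [∨I₁] p1 ⊢ (p1 ∨ p0)
      [Ax] p1 ⊢ p1

Result: YES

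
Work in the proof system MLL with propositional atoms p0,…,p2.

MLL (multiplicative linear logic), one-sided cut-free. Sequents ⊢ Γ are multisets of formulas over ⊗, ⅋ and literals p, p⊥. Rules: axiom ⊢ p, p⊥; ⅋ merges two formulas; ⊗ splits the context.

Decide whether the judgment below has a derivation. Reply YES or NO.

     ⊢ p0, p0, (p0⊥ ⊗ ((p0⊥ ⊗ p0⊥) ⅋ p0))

Derivation (root first):
[⊗]  ⊢ p0, p0, (p0⊥ ⊗ ((p0⊥ ⊗ p0⊥) ⅋ p0))
  [Ax]  ⊢ p0, p0⊥
  [⅋]  ⊢ p0, ((p0⊥ ⊗ p0⊥) ⅋ p0)
    [⊗]  ⊢ p0, p0, (p0⊥ ⊗ p0⊥)
      [Ax]  ⊢ p0, p0⊥
      [Ax]  ⊢ p0, p0⊥

Result: YES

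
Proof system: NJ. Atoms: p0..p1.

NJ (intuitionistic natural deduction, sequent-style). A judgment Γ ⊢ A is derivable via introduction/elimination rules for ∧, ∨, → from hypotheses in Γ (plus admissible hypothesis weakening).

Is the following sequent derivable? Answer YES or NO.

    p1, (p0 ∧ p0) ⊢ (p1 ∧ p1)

Proof tree:
[Wk] p1, (p0 ∧ p0) ⊢ (p1 ∧ p1)
  [∧I] p1 ⊢ (p1 ∧ p1)
    [Ax] p1 ⊢ p1
    [Ax] p1 ⊢ p1

Result: YES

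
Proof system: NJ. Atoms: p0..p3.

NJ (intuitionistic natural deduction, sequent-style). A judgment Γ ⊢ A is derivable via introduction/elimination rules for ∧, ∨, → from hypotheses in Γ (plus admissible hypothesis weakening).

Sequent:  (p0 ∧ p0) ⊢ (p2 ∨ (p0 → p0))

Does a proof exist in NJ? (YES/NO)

Derivation (root first):
[∨I₂] (p0 ∧ p0) ⊢ (p2 ∨ (p0 → p0))
  [→I] (p0 ∧ p0) ⊢ (p0 → p0)
    [→E] (p0 ∧ p0), p0 ⊢ p0
      [→I]  ⊢ (p0 → p0)
        [Ax] p0 ⊢ p0
      [Wk] p0, (p0 ∧ p0) ⊢ p0
        [Ax] p0 ⊢ p0

Result: YES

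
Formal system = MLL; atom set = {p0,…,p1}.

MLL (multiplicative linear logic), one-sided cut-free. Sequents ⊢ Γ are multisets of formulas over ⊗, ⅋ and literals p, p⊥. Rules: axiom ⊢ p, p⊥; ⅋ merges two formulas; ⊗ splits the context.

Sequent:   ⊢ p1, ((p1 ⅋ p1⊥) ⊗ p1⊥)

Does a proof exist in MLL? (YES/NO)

Derivation trace:
[⊗]  ⊢ p1, ((p1 ⅋ p1⊥) ⊗ p1⊥)
  [⅋]  ⊢ (p1 ⅋ p1⊥)
    [Ax]  ⊢ p1, p1⊥
  [Ax]  ⊢ p1, p1⊥

Result: YES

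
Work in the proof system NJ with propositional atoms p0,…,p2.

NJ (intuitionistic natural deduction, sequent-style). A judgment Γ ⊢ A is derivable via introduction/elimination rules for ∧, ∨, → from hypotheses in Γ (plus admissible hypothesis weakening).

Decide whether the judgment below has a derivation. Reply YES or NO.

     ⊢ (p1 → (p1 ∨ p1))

Derivation trace:
[→I]  ⊢ (p1 → (p1 ∨ p1))
  [∨I₁] p1 ⊢ (p1 ∨ p1)
    [Ax] p1 ⊢ p1

Result: YES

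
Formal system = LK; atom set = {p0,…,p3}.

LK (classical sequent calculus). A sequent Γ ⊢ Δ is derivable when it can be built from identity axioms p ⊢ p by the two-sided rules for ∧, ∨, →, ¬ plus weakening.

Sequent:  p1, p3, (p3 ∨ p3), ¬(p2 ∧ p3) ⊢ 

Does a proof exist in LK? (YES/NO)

Truth-table refutation:
  v=0000: Γ:[p1=F, p3=F, (p3 ∨ p3)=F, ¬(p2 ∧ p3)=T] Δ:[] refutes=False
  v=0001: Γ:[p1=F, p3=T, (p3 ∨ p3)=T, ¬(p2 ∧ p3)=T] Δ:[] refutes=False
  v=0010: Γ:[p1=F, p3=F, (p3 ∨ p3)=F, ¬(p2 ∧ p3)=T] Δ:[] refutes=False
  v=0011: Γ:[p1=F, p3=T, (p3 ∨ p3)=T, ¬(p2 ∧ p3)=F] Δ:[] refutes=False
  v=0100: Γ:[p1=T, p3=F, (p3 ∨ p3)=F, ¬(p2 ∧ p3)=T] Δ:[] refutes=False
  v=0101: Γ:[p1=T, p3=T, (p3 ∨ p3)=T, ¬(p2 ∧ p3)=T] Δ:[] refutes=True  ← countermodel

Result: NO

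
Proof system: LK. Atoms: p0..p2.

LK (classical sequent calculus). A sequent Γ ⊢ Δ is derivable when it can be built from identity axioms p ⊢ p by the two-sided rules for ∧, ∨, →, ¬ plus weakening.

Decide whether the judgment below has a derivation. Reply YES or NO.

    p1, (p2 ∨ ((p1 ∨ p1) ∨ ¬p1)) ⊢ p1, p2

Derivation (root first):
[∨L] p1, (p2 ∨ ((p1 ∨ p1) ∨ ¬p1)) ⊢ p1, p2
  [Ax] p2 ⊢ p2
  [∨L] p1, ((p1 ∨ p1) ∨ ¬p1) ⊢ p1, p2
    [∨L] (p1 ∨ p1) ⊢ p1, p2
      [WR] p1 ⊢ p1, p2
        [Ax] p1 ⊢ p1
      [WR] p1 ⊢ p1, p2
        [Ax] p1 ⊢ p1
    [¬L] p1, ¬p1 ⊢ 
      [Ax] p1 ⊢ p1

Result: YES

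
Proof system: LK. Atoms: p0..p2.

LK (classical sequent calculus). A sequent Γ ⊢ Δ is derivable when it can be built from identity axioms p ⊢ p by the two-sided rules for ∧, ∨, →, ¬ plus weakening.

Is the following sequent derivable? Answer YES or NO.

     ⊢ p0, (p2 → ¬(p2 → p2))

Search for a countermodel by truth-table:
  v=000: Γ:[] Δ:[p0=F, (p2 → ¬(p2 → p2))=T] refutes=False
  v=001: Γ:[] Δ:[p0=F, (p2 → ¬(p2 → p2))=F] refutes=True  ← countermodel

Result: NO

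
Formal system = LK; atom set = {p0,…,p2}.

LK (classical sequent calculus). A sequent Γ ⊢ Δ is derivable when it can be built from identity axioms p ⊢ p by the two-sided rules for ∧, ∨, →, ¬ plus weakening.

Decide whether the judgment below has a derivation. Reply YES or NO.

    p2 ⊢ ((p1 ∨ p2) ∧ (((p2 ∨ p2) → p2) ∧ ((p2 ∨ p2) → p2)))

Derivation trace:
[∧R] p2 ⊢ ((p1 ∨ p2) ∧ (((p2 ∨ p2) → p2) ∧ ((p2 ∨ p2) → p2)))
  [∨R] p2 ⊢ (p1 ∨ p2)
    [WR] p2 ⊢ p2, p1
      [Ax] p2 ⊢ p2
  [∧R]  ⊢ (((p2 ∨ p2) → p2) ∧ ((p2 ∨ p2) → p2))
    [→R]  ⊢ ((p2 ∨ p2) → p2)
      [∨L] (p2 ∨ p2) ⊢ p2
        [Ax] p2 ⊢ p2
        [Ax] p2 ⊢ p2
    [→R]  ⊢ ((p2 ∨ p2) → p2)
      [∨L] (p2 ∨ p2) ⊢ p2
        [Ax] p2 ⊢ p2
        [Ax] p2 ⊢ p2

Result: YES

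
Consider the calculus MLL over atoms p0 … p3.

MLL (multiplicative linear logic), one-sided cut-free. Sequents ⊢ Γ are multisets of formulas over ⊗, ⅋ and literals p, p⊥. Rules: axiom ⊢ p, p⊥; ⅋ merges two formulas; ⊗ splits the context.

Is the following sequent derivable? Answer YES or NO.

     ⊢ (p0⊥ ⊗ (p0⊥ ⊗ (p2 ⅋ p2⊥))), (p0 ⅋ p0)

Proof tree:
[⅋]  ⊢ (p0⊥ ⊗ (p0⊥ ⊗ (p2 ⅋ p2⊥))), (p0 ⅋ p0)
  [⊗]  ⊢ p0, p0, (p0⊥ ⊗ (p0⊥ ⊗ (p2 ⅋ p2⊥)))
    [Ax]  ⊢ p0, p0⊥
    [⊗]  ⊢ p0, (p0⊥ ⊗ (p2 ⅋ p2⊥))
      [Ax]  ⊢ p0, p0⊥
      [⅋]  ⊢ (p2 ⅋ p2⊥)
        [Ax]  ⊢ p2, p2⊥

Result: YES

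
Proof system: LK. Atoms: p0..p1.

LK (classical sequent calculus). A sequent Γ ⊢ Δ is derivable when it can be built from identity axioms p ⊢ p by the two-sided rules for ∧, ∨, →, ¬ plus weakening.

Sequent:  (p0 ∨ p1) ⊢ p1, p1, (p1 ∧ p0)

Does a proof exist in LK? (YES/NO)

Truth-table refutation:
  v=00: Γ:[(p0 ∨ p1)=F] Δ:[p1=F, p1=F, (p1 ∧ p0)=F] refutes=False
  v=01: Γ:[(p0 ∨ p1)=T] Δ:[p1=T, p1=T, (p1 ∧ p0)=F] refutes=False
  v=10: Γ:[(p0 ∨ p1)=T] Δ:[p1=F, p1=F, (p1 ∧ p0)=F] refutes=True  ← countermodel

Result: NO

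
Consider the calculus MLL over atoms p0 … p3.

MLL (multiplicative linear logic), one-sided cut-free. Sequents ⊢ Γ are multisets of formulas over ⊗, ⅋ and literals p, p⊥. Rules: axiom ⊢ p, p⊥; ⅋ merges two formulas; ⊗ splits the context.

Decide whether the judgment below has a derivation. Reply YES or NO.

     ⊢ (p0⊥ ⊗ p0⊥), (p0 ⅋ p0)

Proof tree:
[⅋]  ⊢ (p0⊥ ⊗ p0⊥), (p0 ⅋ p0)
  [⊗]  ⊢ p0, p0, (p0⊥ ⊗ p0⊥)
    [Ax]  ⊢ p0, p0⊥
    [Ax]  ⊢ p0, p0⊥

Result: YES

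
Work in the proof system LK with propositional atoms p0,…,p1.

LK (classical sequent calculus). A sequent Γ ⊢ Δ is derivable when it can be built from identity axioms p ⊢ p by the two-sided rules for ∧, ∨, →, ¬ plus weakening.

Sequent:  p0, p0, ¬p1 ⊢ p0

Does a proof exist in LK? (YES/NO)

Derivation (root first):
[¬L] p0, p0, ¬p1 ⊢ p0
  [WL] p0, p0 ⊢ p0, p1
    [WR] p0 ⊢ p0, p1
      [Ax] p0 ⊢ p0

Result: YES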